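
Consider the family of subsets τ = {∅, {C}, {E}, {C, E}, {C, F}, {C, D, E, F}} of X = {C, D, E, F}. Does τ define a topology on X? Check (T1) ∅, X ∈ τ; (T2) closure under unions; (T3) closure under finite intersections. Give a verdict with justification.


τ is NOT a topology on X.

Axiom (T1): ∅ ∈ τ? Yes; X ∈ τ? Yes.
Axiom (T2/T3): check pairwise unions and intersections of members of τ.
Counterexample for (T2): {E} ∪ {C, F} = {C, E, F} ∉ τ. Therefore τ is NOT a topology.


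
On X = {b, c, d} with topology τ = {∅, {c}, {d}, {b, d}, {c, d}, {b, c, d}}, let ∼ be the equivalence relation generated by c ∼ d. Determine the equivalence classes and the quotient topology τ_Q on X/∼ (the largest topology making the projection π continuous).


X/∼ = {[b], [c=d]}; |τ_Q| = 3.

Equivalence classes: [b], [c=d].
Quotient map π: X → X/∼ sends b ↦ [b], c ↦ [c=d], d ↦ [c=d].
For each subset V ⊆ X/∼, compute π^{-1}(V) ⊆ X and check whether π^{-1}(V) ∈ τ. V is open in τ_Q iff π^{-1}(V) ∈ τ.
  V = {}: π^{-1}(V) = ∅ ∈ τ ✓.
  V = {[b]}: π^{-1}(V) = {b} ∉ τ ✗.
  V = {[c=d]}: π^{-1}(V) = {c, d} ∈ τ ✓.
  V = {[b], [c=d]}: π^{-1}(V) = {b, c, d} ∈ τ ✓.
Open sets in the quotient: τ_Q = {{}, {[c=d]}, {[b], [c=d]}} (3 elements).


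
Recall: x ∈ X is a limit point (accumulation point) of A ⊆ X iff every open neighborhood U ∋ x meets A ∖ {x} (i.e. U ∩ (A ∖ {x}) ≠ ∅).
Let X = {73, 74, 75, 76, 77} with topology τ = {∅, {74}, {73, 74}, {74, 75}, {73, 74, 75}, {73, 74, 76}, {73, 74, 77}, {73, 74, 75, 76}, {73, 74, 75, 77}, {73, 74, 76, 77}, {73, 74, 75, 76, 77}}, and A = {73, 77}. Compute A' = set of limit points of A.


A' = {76, 77}

For each x ∈ X, list the open sets U ∈ τ with x ∈ U, then check whether U ∩ (A ∖ {x}) ≠ ∅ for every such U.
  x = 73: open {73, 74} ∋ x has {73, 74} ∩ (A ∖ {73}) = ∅, so x is NOT a limit point.
  x = 74: open {74} ∋ x has {74} ∩ (A ∖ {74}) = ∅, so x is NOT a limit point.
  x = 75: open {74, 75} ∋ x has {74, 75} ∩ (A ∖ {75}) = ∅, so x is NOT a limit point.
  x = 76: opens ∋ x are {73, 74, 76}, {73, 74, 75, 76}, {73, 74, 76, 77}, {73, 74, 75, 76, 77}; each meets A ∖ {76}, so x IS a limit point.
  x = 77: opens ∋ x are {73, 74, 77}, {73, 74, 75, 77}, {73, 74, 76, 77}, {73, 74, 75, 76, 77}; each meets A ∖ {77}, so x IS a limit point.
Collecting: A' = {76, 77}.


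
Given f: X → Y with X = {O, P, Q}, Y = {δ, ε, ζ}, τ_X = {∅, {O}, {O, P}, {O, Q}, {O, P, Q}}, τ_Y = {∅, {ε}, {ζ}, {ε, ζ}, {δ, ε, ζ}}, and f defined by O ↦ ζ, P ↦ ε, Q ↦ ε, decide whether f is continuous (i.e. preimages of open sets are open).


f is NOT continuous.

Compute f^{-1}(U) for each U ∈ τ_Y:
  U = ∅: f^{-1}(U) = ∅ ∈ τ_X ✓.
  U = {ε}: f^{-1}(U) = {P, Q} ∉ τ_X ✗.
  U = {ζ}: f^{-1}(U) = {O} ∈ τ_X ✓.
  U = {ε, ζ}: f^{-1}(U) = {O, P, Q} ∈ τ_X ✓.
  U = {δ, ε, ζ}: f^{-1}(U) = {O, P, Q} ∈ τ_X ✓.
Found U = {ε} with f^{-1}(U) = {P, Q} not in τ_X. Therefore f is NOT continuous.


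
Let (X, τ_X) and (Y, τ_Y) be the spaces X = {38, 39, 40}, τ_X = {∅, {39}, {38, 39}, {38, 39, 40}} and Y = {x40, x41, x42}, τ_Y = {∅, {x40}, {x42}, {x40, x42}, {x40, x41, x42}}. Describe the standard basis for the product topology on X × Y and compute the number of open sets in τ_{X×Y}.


Basis B = {∅ × ∅, {39} × {x40}, {39} × {x42}, {38, 39} × {x40}, {38, 39} × {x42}, {39} × {x40, x42}, {38, 39, 40} × {x40}, {38, 39, 40} × {x42}, {39} × {x40, x41, x42}, {38, 39} × {x40, x42}, {38, 39} × {x40, x41, x42}, {38, 39, 40} × {x40, x42}, {38, 39, 40} × {x40, x41, x42}}; |τ_{X×Y}| = 30.

Enumerate products U × V with U ∈ τ_X, V ∈ τ_Y (deduplicated):
  ∅ × ∅ = {} (∅)
  {39} × {x40} = {(39,x40)}
  {39} × {x42} = {(39,x42)}
  {38, 39} × {x40} = {(38,x40), (39,x40)}
  {38, 39} × {x42} = {(38,x42), (39,x42)}
  {39} × {x40, x42} = {(39,x40), (39,x42)}
  {38, 39, 40} × {x40} = {(38,x40), (39,x40), (40,x40)}
  {38, 39, 40} × {x42} = {(38,x42), (39,x42), (40,x42)}
  {39} × {x40, x41, x42} = {(39,x40), (39,x41), (39,x42)}
  {38, 39} × {x40, x42} = {(38,x40), (38,x42), (39,x40), (39,x42)}
  {38, 39} × {x40, x41, x42} = {(38,x40), (38,x41), (38,x42), (39,x40), (39,x41), (39,x42)}
  {38, 39, 40} × {x40, x42} = {(38,x40), (38,x42), (39,x40), (39,x42), (40,x40), (40,x42)}
  {38, 39, 40} × {x40, x41, x42} = {(38,x40), (38,x41), (38,x42), (39,x40), (39,x41), (39,x42), (40,x40), (40,x41), (40,x42)}
These 13 distinct sets form the basis B.
Close under arbitrary unions to get τ_{X×Y}; counting gives |τ_{X×Y}| = 30.


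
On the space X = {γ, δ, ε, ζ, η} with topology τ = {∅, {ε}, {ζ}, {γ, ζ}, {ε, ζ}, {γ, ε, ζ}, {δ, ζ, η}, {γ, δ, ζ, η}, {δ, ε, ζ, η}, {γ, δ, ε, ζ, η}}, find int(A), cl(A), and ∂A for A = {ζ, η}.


int(A) = {ζ}, cl(A) = {γ, δ, ζ, η}, ∂A = {γ, δ, η}.

Closed sets in (X, τ) are complements of opens:
  closed(X, τ) = {∅, {γ}, {ε}, {γ, ε}, {δ, η}, {γ, δ, η}, {δ, ε, η}, {γ, δ, ε, η}, {γ, δ, ζ, η}, {γ, δ, ε, ζ, η}}.
int(A) = ⋃ {U ∈ τ : U ⊆ A}. Opens contained in A: ∅, {ζ}.
Taking the union of these: int(A) = {ζ}.
cl(A) = ⋂ {C closed : A ⊆ C}. Closed sets containing A: {γ, δ, ζ, η}, {γ, δ, ε, ζ, η}.
Intersecting these: cl(A) = {γ, δ, ζ, η}.
∂A = cl(A) ∖ int(A) = {γ, δ, ζ, η} ∖ {ζ} = {γ, δ, η}.


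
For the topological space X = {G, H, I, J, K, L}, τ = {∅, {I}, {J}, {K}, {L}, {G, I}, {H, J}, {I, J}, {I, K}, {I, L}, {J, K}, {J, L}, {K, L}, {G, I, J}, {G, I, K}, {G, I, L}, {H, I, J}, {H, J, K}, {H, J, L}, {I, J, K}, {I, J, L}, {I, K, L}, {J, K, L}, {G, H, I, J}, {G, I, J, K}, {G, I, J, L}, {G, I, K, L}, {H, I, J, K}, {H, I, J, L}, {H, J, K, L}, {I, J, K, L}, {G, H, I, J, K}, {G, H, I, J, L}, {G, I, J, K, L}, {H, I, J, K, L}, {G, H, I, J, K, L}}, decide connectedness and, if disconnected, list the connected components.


(X, τ) is disconnected; components = [{K}, {L}, {G, I}, {H, J}].

Find clopen sets (U ∈ τ with X ∖ U ∈ τ):
  U = ∅, X ∖ U = {G, H, I, J, K, L} — both open, so U is clopen.
  U = {K}, X ∖ U = {G, H, I, J, L} — both open, so U is clopen.
  U = {L}, X ∖ U = {G, H, I, J, K} — both open, so U is clopen.
  U = {G, I}, X ∖ U = {H, J, K, L} — both open, so U is clopen.
  U = {H, J}, X ∖ U = {G, I, K, L} — both open, so U is clopen.
  U = {K, L}, X ∖ U = {G, H, I, J} — both open, so U is clopen.
  U = {G, I, K}, X ∖ U = {H, J, L} — both open, so U is clopen.
  U = {G, I, L}, X ∖ U = {H, J, K} — both open, so U is clopen.
  U = {H, J, K}, X ∖ U = {G, I, L} — both open, so U is clopen.
  U = {H, J, L}, X ∖ U = {G, I, K} — both open, so U is clopen.
  U = {G, H, I, J}, X ∖ U = {K, L} — both open, so U is clopen.
  U = {G, I, K, L}, X ∖ U = {H, J} — both open, so U is clopen.
  U = {H, J, K, L}, X ∖ U = {G, I} — both open, so U is clopen.
  U = {G, H, I, J, K}, X ∖ U = {L} — both open, so U is clopen.
  U = {G, H, I, J, L}, X ∖ U = {K} — both open, so U is clopen.
  U = {G, H, I, J, K, L}, X ∖ U = ∅ — both open, so U is clopen.
Nontrivial clopen(s) exist: e.g. {G, H, I, J, K}. So (X, τ) is disconnected.
Compute connected components by grouping points that agree on all clopens:
  component: {K}
  component: {L}
  component: {G, I}
  component: {H, J}


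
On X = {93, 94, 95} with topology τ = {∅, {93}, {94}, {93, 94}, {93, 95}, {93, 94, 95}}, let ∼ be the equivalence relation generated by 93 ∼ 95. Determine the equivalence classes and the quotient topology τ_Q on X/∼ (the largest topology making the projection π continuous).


X/∼ = {[93=95], [94]}; |τ_Q| = 4.

Equivalence classes: [93=95], [94].
Quotient map π: X → X/∼ sends 93 ↦ [93=95], 94 ↦ [94], 95 ↦ [93=95].
For each subset V ⊆ X/∼, compute π^{-1}(V) ⊆ X and check whether π^{-1}(V) ∈ τ. V is open in τ_Q iff π^{-1}(V) ∈ τ.
  V = {}: π^{-1}(V) = ∅ ∈ τ ✓.
  V = {[93=95]}: π^{-1}(V) = {93, 95} ∈ τ ✓.
  V = {[94]}: π^{-1}(V) = {94} ∈ τ ✓.
  V = {[93=95], [94]}: π^{-1}(V) = {93, 94, 95} ∈ τ ✓.
Open sets in the quotient: τ_Q = {{}, {[93=95]}, {[94]}, {[93=95], [94]}} (4 elements).


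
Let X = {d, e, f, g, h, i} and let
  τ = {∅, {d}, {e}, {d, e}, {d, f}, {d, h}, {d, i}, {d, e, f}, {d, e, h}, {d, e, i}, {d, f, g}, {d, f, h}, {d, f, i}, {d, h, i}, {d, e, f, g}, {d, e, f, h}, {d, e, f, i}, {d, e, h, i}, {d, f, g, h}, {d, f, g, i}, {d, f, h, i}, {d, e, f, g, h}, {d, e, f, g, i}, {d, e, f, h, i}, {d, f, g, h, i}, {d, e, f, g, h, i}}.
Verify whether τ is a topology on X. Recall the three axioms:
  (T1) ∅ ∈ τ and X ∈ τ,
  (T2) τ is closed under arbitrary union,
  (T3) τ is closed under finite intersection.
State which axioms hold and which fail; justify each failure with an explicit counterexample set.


τ IS a topology on X.

Axiom (T1): ∅ ∈ τ? Yes; X ∈ τ? Yes.
Axiom (T2/T3): check pairwise unions and intersections of members of τ.
All pairwise intersections and unions checked — each lies in τ. Therefore τ satisfies (T1), (T2), (T3): it IS a topology on X.


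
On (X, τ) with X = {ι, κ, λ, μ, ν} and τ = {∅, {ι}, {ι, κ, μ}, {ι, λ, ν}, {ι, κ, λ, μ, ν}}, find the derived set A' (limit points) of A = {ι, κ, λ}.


A' = {κ, λ, μ, ν}

For each x ∈ X, list the open sets U ∈ τ with x ∈ U, then check whether U ∩ (A ∖ {x}) ≠ ∅ for every such U.
  x = ι: open {ι} ∋ x has {ι} ∩ (A ∖ {ι}) = ∅, so x is NOT a limit point.
  x = κ: opens ∋ x are {ι, κ, μ}, {ι, κ, λ, μ, ν}; each meets A ∖ {κ}, so x IS a limit point.
  x = λ: opens ∋ x are {ι, λ, ν}, {ι, κ, λ, μ, ν}; each meets A ∖ {λ}, so x IS a limit point.
  x = μ: opens ∋ x are {ι, κ, μ}, {ι, κ, λ, μ, ν}; each meets A ∖ {μ}, so x IS a limit point.
  x = ν: opens ∋ x are {ι, λ, ν}, {ι, κ, λ, μ, ν}; each meets A ∖ {ν}, so x IS a limit point.
Collecting: A' = {κ, λ, μ, ν}.


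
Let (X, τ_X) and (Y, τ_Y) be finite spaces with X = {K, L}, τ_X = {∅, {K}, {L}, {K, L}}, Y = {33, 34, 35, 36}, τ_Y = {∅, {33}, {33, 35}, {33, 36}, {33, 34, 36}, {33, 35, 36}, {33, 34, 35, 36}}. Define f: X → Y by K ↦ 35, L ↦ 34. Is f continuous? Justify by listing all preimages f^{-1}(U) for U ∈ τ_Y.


f IS continuous.

Compute f^{-1}(U) for each U ∈ τ_Y:
  U = ∅: f^{-1}(U) = ∅ ∈ τ_X ✓.
  U = {33}: f^{-1}(U) = ∅ ∈ τ_X ✓.
  U = {33, 35}: f^{-1}(U) = {K} ∈ τ_X ✓.
  U = {33, 36}: f^{-1}(U) = ∅ ∈ τ_X ✓.
  U = {33, 34, 36}: f^{-1}(U) = {L} ∈ τ_X ✓.
  U = {33, 35, 36}: f^{-1}(U) = {K} ∈ τ_X ✓.
  U = {33, 34, 35, 36}: f^{-1}(U) = {K, L} ∈ τ_X ✓.
Every preimage lies in τ_X, so f IS continuous.


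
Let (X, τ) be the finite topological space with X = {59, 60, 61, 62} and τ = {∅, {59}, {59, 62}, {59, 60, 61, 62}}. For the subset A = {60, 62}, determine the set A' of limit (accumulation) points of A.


A' = {60, 61}

For each x ∈ X, list the open sets U ∈ τ with x ∈ U, then check whether U ∩ (A ∖ {x}) ≠ ∅ for every such U.
  x = 59: open {59} ∋ x has {59} ∩ (A ∖ {59}) = ∅, so x is NOT a limit point.
  x = 60: opens ∋ x are {59, 60, 61, 62}; each meets A ∖ {60}, so x IS a limit point.
  x = 61: opens ∋ x are {59, 60, 61, 62}; each meets A ∖ {61}, so x IS a limit point.
  x = 62: open {59, 62} ∋ x has {59, 62} ∩ (A ∖ {62}) = ∅, so x is NOT a limit point.
Collecting: A' = {60, 61}.


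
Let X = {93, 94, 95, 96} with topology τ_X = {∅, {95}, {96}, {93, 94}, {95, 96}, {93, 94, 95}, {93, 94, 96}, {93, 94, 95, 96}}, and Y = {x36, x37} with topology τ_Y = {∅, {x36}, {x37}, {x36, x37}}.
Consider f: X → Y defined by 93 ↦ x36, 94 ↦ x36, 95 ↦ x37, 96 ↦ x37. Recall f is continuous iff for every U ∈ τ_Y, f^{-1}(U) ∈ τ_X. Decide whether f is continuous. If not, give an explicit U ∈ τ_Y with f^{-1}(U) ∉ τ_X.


f IS continuous.

Compute f^{-1}(U) for each U ∈ τ_Y:
  U = ∅: f^{-1}(U) = ∅ ∈ τ_X ✓.
  U = {x36}: f^{-1}(U) = {93, 94} ∈ τ_X ✓.
  U = {x37}: f^{-1}(U) = {95, 96} ∈ τ_X ✓.
  U = {x36, x37}: f^{-1}(U) = {93, 94, 95, 96} ∈ τ_X ✓.
Every preimage lies in τ_X, so f IS continuous.


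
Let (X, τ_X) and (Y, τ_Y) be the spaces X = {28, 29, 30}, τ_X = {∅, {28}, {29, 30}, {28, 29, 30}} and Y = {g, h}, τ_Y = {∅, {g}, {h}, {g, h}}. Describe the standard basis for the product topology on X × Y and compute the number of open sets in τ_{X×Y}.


Basis B = {∅ × ∅, {28} × {g}, {28} × {h}, {28} × {g, h}, {29, 30} × {g}, {29, 30} × {h}, {28, 29, 30} × {g}, {28, 29, 30} × {h}, {29, 30} × {g, h}, {28, 29, 30} × {g, h}}; |τ_{X×Y}| = 16.

Enumerate products U × V with U ∈ τ_X, V ∈ τ_Y (deduplicated):
  ∅ × ∅ = {} (∅)
  {28} × {g} = {(28,g)}
  {28} × {h} = {(28,h)}
  {28} × {g, h} = {(28,g), (28,h)}
  {29, 30} × {g} = {(29,g), (30,g)}
  {29, 30} × {h} = {(29,h), (30,h)}
  {28, 29, 30} × {g} = {(28,g), (29,g), (30,g)}
  {28, 29, 30} × {h} = {(28,h), (29,h), (30,h)}
  {29, 30} × {g, h} = {(29,g), (29,h), (30,g), (30,h)}
  {28, 29, 30} × {g, h} = {(28,g), (28,h), (29,g), (29,h), (30,g), (30,h)}
These 10 distinct sets form the basis B.
Close under arbitrary unions to get τ_{X×Y}; counting gives |τ_{X×Y}| = 16.


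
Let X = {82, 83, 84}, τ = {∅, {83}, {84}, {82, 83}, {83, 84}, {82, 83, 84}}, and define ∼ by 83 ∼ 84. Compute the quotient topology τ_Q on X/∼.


X/∼ = {[82], [83=84]}; |τ_Q| = 3.

Equivalence classes: [82], [83=84].
Quotient map π: X → X/∼ sends 82 ↦ [82], 83 ↦ [83=84], 84 ↦ [83=84].
For each subset V ⊆ X/∼, compute π^{-1}(V) ⊆ X and check whether π^{-1}(V) ∈ τ. V is open in τ_Q iff π^{-1}(V) ∈ τ.
  V = {}: π^{-1}(V) = ∅ ∈ τ ✓.
  V = {[82]}: π^{-1}(V) = {82} ∉ τ ✗.
  V = {[83=84]}: π^{-1}(V) = {83, 84} ∈ τ ✓.
  V = {[82], [83=84]}: π^{-1}(V) = {82, 83, 84} ∈ τ ✓.
Open sets in the quotient: τ_Q = {{}, {[83=84]}, {[82], [83=84]}} (3 elements).


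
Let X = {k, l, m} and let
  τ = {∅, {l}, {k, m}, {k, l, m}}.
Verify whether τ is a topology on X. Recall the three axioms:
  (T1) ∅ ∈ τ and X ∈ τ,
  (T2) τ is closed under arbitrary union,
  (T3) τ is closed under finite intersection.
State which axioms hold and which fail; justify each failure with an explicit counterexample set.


τ IS a topology on X.

Axiom (T1): ∅ ∈ τ? Yes; X ∈ τ? Yes.
Axiom (T2/T3): check pairwise unions and intersections of members of τ.
All pairwise intersections and unions checked — each lies in τ. Therefore τ satisfies (T1), (T2), (T3): it IS a topology on X.


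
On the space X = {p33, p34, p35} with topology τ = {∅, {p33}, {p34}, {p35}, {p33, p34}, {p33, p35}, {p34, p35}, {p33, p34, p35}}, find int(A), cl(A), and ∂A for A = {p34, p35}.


int(A) = {p34, p35}, cl(A) = {p34, p35}, ∂A = ∅.

Closed sets in (X, τ) are complements of opens:
  closed(X, τ) = {∅, {p33}, {p34}, {p35}, {p33, p34}, {p33, p35}, {p34, p35}, {p33, p34, p35}}.
int(A) = ⋃ {U ∈ τ : U ⊆ A}. Opens contained in A: ∅, {p34}, {p35}, {p34, p35}.
Taking the union of these: int(A) = {p34, p35}.
cl(A) = ⋂ {C closed : A ⊆ C}. Closed sets containing A: {p34, p35}, {p33, p34, p35}.
Intersecting these: cl(A) = {p34, p35}.
∂A = cl(A) ∖ int(A) = {p34, p35} ∖ {p34, p35} = ∅.


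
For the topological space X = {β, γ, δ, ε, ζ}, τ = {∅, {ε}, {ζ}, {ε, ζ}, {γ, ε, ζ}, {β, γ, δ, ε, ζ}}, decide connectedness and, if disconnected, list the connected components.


(X, τ) is connected.

Find clopen sets (U ∈ τ with X ∖ U ∈ τ):
  U = ∅, X ∖ U = {β, γ, δ, ε, ζ} — both open, so U is clopen.
  U = {β, γ, δ, ε, ζ}, X ∖ U = ∅ — both open, so U is clopen.
Only trivial clopens (∅ and X) exist, so (X, τ) is connected.
Compute connected components by grouping points that agree on all clopens:
  component: {β, γ, δ, ε, ζ}


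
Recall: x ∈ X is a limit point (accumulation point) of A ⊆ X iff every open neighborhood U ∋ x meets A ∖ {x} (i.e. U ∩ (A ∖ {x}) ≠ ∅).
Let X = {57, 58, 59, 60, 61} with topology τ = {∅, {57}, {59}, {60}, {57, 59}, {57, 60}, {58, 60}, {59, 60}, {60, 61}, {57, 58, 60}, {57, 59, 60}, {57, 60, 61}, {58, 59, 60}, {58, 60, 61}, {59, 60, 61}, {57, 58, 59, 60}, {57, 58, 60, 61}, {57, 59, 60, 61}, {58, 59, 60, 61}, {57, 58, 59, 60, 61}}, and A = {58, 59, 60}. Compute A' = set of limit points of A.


A' = {58, 61}

For each x ∈ X, list the open sets U ∈ τ with x ∈ U, then check whether U ∩ (A ∖ {x}) ≠ ∅ for every such U.
  x = 57: open {57} ∋ x has {57} ∩ (A ∖ {57}) = ∅, so x is NOT a limit point.
  x = 58: opens ∋ x are {58, 60}, {57, 58, 60}, {58, 59, 60}, {58, 60, 61}, {57, 58, 59, 60}, {57, 58, 60, 61}, {58, 59, 60, 61}, {57, 58, 59, 60, 61}; each meets A ∖ {58}, so x IS a limit point.
  x = 59: open {59} ∋ x has {59} ∩ (A ∖ {59}) = ∅, so x is NOT a limit point.
  x = 60: open {60} ∋ x has {60} ∩ (A ∖ {60}) = ∅, so x is NOT a limit point.
  x = 61: opens ∋ x are {60, 61}, {57, 60, 61}, {58, 60, 61}, {59, 60, 61}, {57, 58, 60, 61}, {57, 59, 60, 61}, {58, 59, 60, 61}, {57, 58, 59, 60, 61}; each meets A ∖ {61}, so x IS a limit point.
Collecting: A' = {58, 61}.


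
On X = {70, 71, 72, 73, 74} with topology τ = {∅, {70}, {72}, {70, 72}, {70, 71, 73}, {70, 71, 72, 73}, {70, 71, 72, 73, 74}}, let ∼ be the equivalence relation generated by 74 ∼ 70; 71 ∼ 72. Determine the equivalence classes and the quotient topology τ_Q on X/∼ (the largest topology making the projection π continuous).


X/∼ = {[70=74], [71=72], [73]}; |τ_Q| = 2.

Equivalence classes: [70=74], [71=72], [73].
Quotient map π: X → X/∼ sends 70 ↦ [70=74], 71 ↦ [71=72], 72 ↦ [71=72], 73 ↦ [73], 74 ↦ [70=74].
For each subset V ⊆ X/∼, compute π^{-1}(V) ⊆ X and check whether π^{-1}(V) ∈ τ. V is open in τ_Q iff π^{-1}(V) ∈ τ.
  V = {}: π^{-1}(V) = ∅ ∈ τ ✓.
  V = {[70=74]}: π^{-1}(V) = {70, 74} ∉ τ ✗.
  V = {[71=72]}: π^{-1}(V) = {71, 72} ∉ τ ✗.
  V = {[70=74], [71=72]}: π^{-1}(V) = {70, 71, 72, 74} ∉ τ ✗.
  V = {[73]}: π^{-1}(V) = {73} ∉ τ ✗.
  V = {[70=74], [73]}: π^{-1}(V) = {70, 73, 74} ∉ τ ✗.
  V = {[71=72], [73]}: π^{-1}(V) = {71, 72, 73} ∉ τ ✗.
  V = {[70=74], [71=72], [73]}: π^{-1}(V) = {70, 71, 72, 73, 74} ∈ τ ✓.
Open sets in the quotient: τ_Q = {{}, {[70=74], [71=72], [73]}} (2 elements).


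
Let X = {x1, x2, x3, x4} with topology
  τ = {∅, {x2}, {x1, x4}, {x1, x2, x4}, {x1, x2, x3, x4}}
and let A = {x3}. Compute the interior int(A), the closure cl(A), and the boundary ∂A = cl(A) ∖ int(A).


int(A) = ∅, cl(A) = {x3}, ∂A = {x3}.

Closed sets in (X, τ) are complements of opens:
  closed(X, τ) = {∅, {x3}, {x2, x3}, {x1, x3, x4}, {x1, x2, x3, x4}}.
int(A) = ⋃ {U ∈ τ : U ⊆ A}. Opens contained in A: ∅.
Taking the union of these: int(A) = ∅.
cl(A) = ⋂ {C closed : A ⊆ C}. Closed sets containing A: {x3}, {x2, x3}, {x1, x3, x4}, {x1, x2, x3, x4}.
Intersecting these: cl(A) = {x3}.
∂A = cl(A) ∖ int(A) = {x3} ∖ ∅ = {x3}.


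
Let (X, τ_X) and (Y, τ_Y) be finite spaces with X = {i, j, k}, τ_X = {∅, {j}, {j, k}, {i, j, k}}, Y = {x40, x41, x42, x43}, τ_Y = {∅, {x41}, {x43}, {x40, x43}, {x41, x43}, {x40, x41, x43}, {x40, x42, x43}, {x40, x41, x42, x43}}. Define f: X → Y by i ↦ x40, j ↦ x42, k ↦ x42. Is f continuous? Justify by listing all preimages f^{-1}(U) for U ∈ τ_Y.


f is NOT continuous.

Compute f^{-1}(U) for each U ∈ τ_Y:
  U = ∅: f^{-1}(U) = ∅ ∈ τ_X ✓.
  U = {x41}: f^{-1}(U) = ∅ ∈ τ_X ✓.
  U = {x43}: f^{-1}(U) = ∅ ∈ τ_X ✓.
  U = {x40, x43}: f^{-1}(U) = {i} ∉ τ_X ✗.
  U = {x41, x43}: f^{-1}(U) = ∅ ∈ τ_X ✓.
  U = {x40, x41, x43}: f^{-1}(U) = {i} ∉ τ_X ✗.
  U = {x40, x42, x43}: f^{-1}(U) = {i, j, k} ∈ τ_X ✓.
  U = {x40, x41, x42, x43}: f^{-1}(U) = {i, j, k} ∈ τ_X ✓.
Found U = {x40, x43} with f^{-1}(U) = {i} not in τ_X. Therefore f is NOT continuous.


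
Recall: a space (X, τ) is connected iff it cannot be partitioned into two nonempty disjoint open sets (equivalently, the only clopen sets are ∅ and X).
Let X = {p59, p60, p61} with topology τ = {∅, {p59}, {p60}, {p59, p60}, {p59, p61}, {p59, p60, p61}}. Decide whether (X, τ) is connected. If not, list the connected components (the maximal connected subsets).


(X, τ) is disconnected; components = [{p60}, {p59, p61}].

Find clopen sets (U ∈ τ with X ∖ U ∈ τ):
  U = ∅, X ∖ U = {p59, p60, p61} — both open, so U is clopen.
  U = {p60}, X ∖ U = {p59, p61} — both open, so U is clopen.
  U = {p59, p61}, X ∖ U = {p60} — both open, so U is clopen.
  U = {p59, p60, p61}, X ∖ U = ∅ — both open, so U is clopen.
Nontrivial clopen(s) exist: e.g. {p59, p61}. So (X, τ) is disconnected.
Compute connected components by grouping points that agree on all clopens:
  component: {p60}
  component: {p59, p61}


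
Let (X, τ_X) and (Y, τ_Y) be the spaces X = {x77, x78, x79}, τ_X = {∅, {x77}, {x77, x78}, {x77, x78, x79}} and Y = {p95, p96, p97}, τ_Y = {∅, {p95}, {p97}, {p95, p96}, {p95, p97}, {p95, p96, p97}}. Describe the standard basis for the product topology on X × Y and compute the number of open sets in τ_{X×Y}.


Basis B = {∅ × ∅, {x77} × {p95}, {x77} × {p97}, {x77} × {p95, p96}, {x77} × {p95, p97}, {x77, x78} × {p95}, {x77, x78} × {p97}, {x77} × {p95, p96, p97}, {x77, x78, x79} × {p95}, {x77, x78, x79} × {p97}, {x77, x78} × {p95, p96}, {x77, x78} × {p95, p97}, {x77, x78} × {p95, p96, p97}, {x77, x78, x79} × {p95, p96}, {x77, x78, x79} × {p95, p97}, {x77, x78, x79} × {p95, p96, p97}}; |τ_{X×Y}| = 40.

Enumerate products U × V with U ∈ τ_X, V ∈ τ_Y (deduplicated):
  ∅ × ∅ = {} (∅)
  {x77} × {p95} = {(x77,p95)}
  {x77} × {p97} = {(x77,p97)}
  {x77} × {p95, p96} = {(x77,p95), (x77,p96)}
  {x77} × {p95, p97} = {(x77,p95), (x77,p97)}
  {x77, x78} × {p95} = {(x77,p95), (x78,p95)}
  {x77, x78} × {p97} = {(x77,p97), (x78,p97)}
  {x77} × {p95, p96, p97} = {(x77,p95), (x77,p96), (x77,p97)}
  {x77, x78, x79} × {p95} = {(x77,p95), (x78,p95), (x79,p95)}
  {x77, x78, x79} × {p97} = {(x77,p97), (x78,p97), (x79,p97)}
  {x77, x78} × {p95, p96} = {(x77,p95), (x77,p96), (x78,p95), (x78,p96)}
  {x77, x78} × {p95, p97} = {(x77,p95), (x77,p97), (x78,p95), (x78,p97)}
  {x77, x78} × {p95, p96, p97} = {(x77,p95), (x77,p96), (x77,p97), (x78,p95), (x78,p96), (x78,p97)}
  {x77, x78, x79} × {p95, p96} = {(x77,p95), (x77,p96), (x78,p95), (x78,p96), (x79,p95), (x79,p96)}
  {x77, x78, x79} × {p95, p97} = {(x77,p95), (x77,p97), (x78,p95), (x78,p97), (x79,p95), (x79,p97)}
  {x77, x78, x79} × {p95, p96, p97} = {(x77,p95), (x77,p96), (x77,p97), (x78,p95), (x78,p96), (x78,p97), (x79,p95), (x79,p96), (x79,p97)}
These 16 distinct sets form the basis B.
Close under arbitrary unions to get τ_{X×Y}; counting gives |τ_{X×Y}| = 40.


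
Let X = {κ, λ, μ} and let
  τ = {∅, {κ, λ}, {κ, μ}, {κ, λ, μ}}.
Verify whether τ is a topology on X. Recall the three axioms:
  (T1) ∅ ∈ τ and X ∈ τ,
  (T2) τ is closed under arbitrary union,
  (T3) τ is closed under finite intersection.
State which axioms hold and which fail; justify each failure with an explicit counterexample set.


τ is NOT a topology on X.

Axiom (T1): ∅ ∈ τ? Yes; X ∈ τ? Yes.
Axiom (T2/T3): check pairwise unions and intersections of members of τ.
Counterexample for (T3): {κ, λ} ∩ {κ, μ} = {κ} ∉ τ. Therefore τ is NOT a topology.


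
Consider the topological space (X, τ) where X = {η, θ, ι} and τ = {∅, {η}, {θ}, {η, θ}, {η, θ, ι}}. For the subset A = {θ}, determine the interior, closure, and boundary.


int(A) = {θ}, cl(A) = {θ, ι}, ∂A = {ι}.

Closed sets in (X, τ) are complements of opens:
  closed(X, τ) = {∅, {ι}, {η, ι}, {θ, ι}, {η, θ, ι}}.
int(A) = ⋃ {U ∈ τ : U ⊆ A}. Opens contained in A: ∅, {θ}.
Taking the union of these: int(A) = {θ}.
cl(A) = ⋂ {C closed : A ⊆ C}. Closed sets containing A: {θ, ι}, {η, θ, ι}.
Intersecting these: cl(A) = {θ, ι}.
∂A = cl(A) ∖ int(A) = {θ, ι} ∖ {θ} = {ι}.


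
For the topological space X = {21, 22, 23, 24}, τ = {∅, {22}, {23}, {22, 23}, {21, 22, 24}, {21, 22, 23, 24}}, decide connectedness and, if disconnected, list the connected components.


(X, τ) is disconnected; components = [{23}, {21, 22, 24}].

Find clopen sets (U ∈ τ with X ∖ U ∈ τ):
  U = ∅, X ∖ U = {21, 22, 23, 24} — both open, so U is clopen.
  U = {23}, X ∖ U = {21, 22, 24} — both open, so U is clopen.
  U = {21, 22, 24}, X ∖ U = {23} — both open, so U is clopen.
  U = {21, 22, 23, 24}, X ∖ U = ∅ — both open, so U is clopen.
Nontrivial clopen(s) exist: e.g. {23}. So (X, τ) is disconnected.
Compute connected components by grouping points that agree on all clopens:
  component: {23}
  component: {21, 22, 24}


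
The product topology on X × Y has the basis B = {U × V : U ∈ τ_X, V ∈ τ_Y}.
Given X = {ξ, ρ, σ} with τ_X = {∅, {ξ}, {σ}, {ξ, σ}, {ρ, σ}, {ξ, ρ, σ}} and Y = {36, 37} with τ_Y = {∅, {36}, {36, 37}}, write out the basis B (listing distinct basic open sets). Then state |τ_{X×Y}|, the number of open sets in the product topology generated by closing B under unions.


Basis B = {∅ × ∅, {ξ} × {36}, {σ} × {36}, {ξ} × {36, 37}, {ξ, σ} × {36}, {ρ, σ} × {36}, {σ} × {36, 37}, {ξ, ρ, σ} × {36}, {ξ, σ} × {36, 37}, {ρ, σ} × {36, 37}, {ξ, ρ, σ} × {36, 37}}; |τ_{X×Y}| = 18.

Enumerate products U × V with U ∈ τ_X, V ∈ τ_Y (deduplicated):
  ∅ × ∅ = {} (∅)
  {ξ} × {36} = {(ξ,36)}
  {σ} × {36} = {(σ,36)}
  {ξ} × {36, 37} = {(ξ,36), (ξ,37)}
  {ξ, σ} × {36} = {(ξ,36), (σ,36)}
  {ρ, σ} × {36} = {(ρ,36), (σ,36)}
  {σ} × {36, 37} = {(σ,36), (σ,37)}
  {ξ, ρ, σ} × {36} = {(ξ,36), (ρ,36), (σ,36)}
  {ξ, σ} × {36, 37} = {(ξ,36), (ξ,37), (σ,36), (σ,37)}
  {ρ, σ} × {36, 37} = {(ρ,36), (ρ,37), (σ,36), (σ,37)}
  {ξ, ρ, σ} × {36, 37} = {(ξ,36), (ξ,37), (ρ,36), (ρ,37), (σ,36), (σ,37)}
These 11 distinct sets form the basis B.
Close under arbitrary unions to get τ_{X×Y}; counting gives |τ_{X×Y}| = 18.


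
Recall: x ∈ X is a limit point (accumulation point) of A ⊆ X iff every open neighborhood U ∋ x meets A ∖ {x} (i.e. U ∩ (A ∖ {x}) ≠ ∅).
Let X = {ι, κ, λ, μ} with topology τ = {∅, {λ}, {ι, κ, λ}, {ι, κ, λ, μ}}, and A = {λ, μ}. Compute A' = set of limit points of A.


A' = {ι, κ, μ}

For each x ∈ X, list the open sets U ∈ τ with x ∈ U, then check whether U ∩ (A ∖ {x}) ≠ ∅ for every such U.
  x = ι: opens ∋ x are {ι, κ, λ}, {ι, κ, λ, μ}; each meets A ∖ {ι}, so x IS a limit point.
  x = κ: opens ∋ x are {ι, κ, λ}, {ι, κ, λ, μ}; each meets A ∖ {κ}, so x IS a limit point.
  x = λ: open {λ} ∋ x has {λ} ∩ (A ∖ {λ}) = ∅, so x is NOT a limit point.
  x = μ: opens ∋ x are {ι, κ, λ, μ}; each meets A ∖ {μ}, so x IS a limit point.
Collecting: A' = {ι, κ, μ}.


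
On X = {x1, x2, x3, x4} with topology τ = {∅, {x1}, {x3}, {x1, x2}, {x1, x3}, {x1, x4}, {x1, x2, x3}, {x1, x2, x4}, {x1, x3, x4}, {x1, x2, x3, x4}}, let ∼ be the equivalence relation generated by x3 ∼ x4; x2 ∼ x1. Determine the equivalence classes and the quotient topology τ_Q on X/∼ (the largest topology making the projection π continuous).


X/∼ = {[x1=x2], [x3=x4]}; |τ_Q| = 3.

Equivalence classes: [x1=x2], [x3=x4].
Quotient map π: X → X/∼ sends x1 ↦ [x1=x2], x2 ↦ [x1=x2], x3 ↦ [x3=x4], x4 ↦ [x3=x4].
For each subset V ⊆ X/∼, compute π^{-1}(V) ⊆ X and check whether π^{-1}(V) ∈ τ. V is open in τ_Q iff π^{-1}(V) ∈ τ.
  V = {}: π^{-1}(V) = ∅ ∈ τ ✓.
  V = {[x1=x2]}: π^{-1}(V) = {x1, x2} ∈ τ ✓.
  V = {[x3=x4]}: π^{-1}(V) = {x3, x4} ∉ τ ✗.
  V = {[x1=x2], [x3=x4]}: π^{-1}(V) = {x1, x2, x3, x4} ∈ τ ✓.
Open sets in the quotient: τ_Q = {{}, {[x1=x2]}, {[x1=x2], [x3=x4]}} (3 elements).


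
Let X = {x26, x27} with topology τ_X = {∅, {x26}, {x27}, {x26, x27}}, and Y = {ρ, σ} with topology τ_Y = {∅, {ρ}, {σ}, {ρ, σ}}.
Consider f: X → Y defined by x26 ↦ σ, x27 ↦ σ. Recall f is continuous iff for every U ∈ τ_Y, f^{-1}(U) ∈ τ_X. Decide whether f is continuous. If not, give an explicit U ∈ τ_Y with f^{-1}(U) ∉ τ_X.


f IS continuous.

Compute f^{-1}(U) for each U ∈ τ_Y:
  U = ∅: f^{-1}(U) = ∅ ∈ τ_X ✓.
  U = {ρ}: f^{-1}(U) = ∅ ∈ τ_X ✓.
  U = {σ}: f^{-1}(U) = {x26, x27} ∈ τ_X ✓.
  U = {ρ, σ}: f^{-1}(U) = {x26, x27} ∈ τ_X ✓.
Every preimage lies in τ_X, so f IS continuous.


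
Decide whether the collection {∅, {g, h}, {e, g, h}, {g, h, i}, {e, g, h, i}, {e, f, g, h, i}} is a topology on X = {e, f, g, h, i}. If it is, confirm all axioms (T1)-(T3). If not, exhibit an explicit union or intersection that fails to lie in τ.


τ IS a topology on X.

Axiom (T1): ∅ ∈ τ? Yes; X ∈ τ? Yes.
Axiom (T2/T3): check pairwise unions and intersections of members of τ.
All pairwise intersections and unions checked — each lies in τ. Therefore τ satisfies (T1), (T2), (T3): it IS a topology on X.


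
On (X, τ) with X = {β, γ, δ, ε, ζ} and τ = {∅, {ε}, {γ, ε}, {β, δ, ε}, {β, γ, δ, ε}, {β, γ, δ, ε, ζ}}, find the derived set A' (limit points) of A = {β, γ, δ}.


A' = {β, δ, ζ}

For each x ∈ X, list the open sets U ∈ τ with x ∈ U, then check whether U ∩ (A ∖ {x}) ≠ ∅ for every such U.
  x = β: opens ∋ x are {β, δ, ε}, {β, γ, δ, ε}, {β, γ, δ, ε, ζ}; each meets A ∖ {β}, so x IS a limit point.
  x = γ: open {γ, ε} ∋ x has {γ, ε} ∩ (A ∖ {γ}) = ∅, so x is NOT a limit point.
  x = δ: opens ∋ x are {β, δ, ε}, {β, γ, δ, ε}, {β, γ, δ, ε, ζ}; each meets A ∖ {δ}, so x IS a limit point.
  x = ε: open {ε} ∋ x has {ε} ∩ (A ∖ {ε}) = ∅, so x is NOT a limit point.
  x = ζ: opens ∋ x are {β, γ, δ, ε, ζ}; each meets A ∖ {ζ}, so x IS a limit point.
Collecting: A' = {β, δ, ζ}.


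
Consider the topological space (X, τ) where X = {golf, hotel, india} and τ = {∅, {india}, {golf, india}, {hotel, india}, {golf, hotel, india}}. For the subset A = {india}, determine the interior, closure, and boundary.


int(A) = {india}, cl(A) = {golf, hotel, india}, ∂A = {golf, hotel}.

Closed sets in (X, τ) are complements of opens:
  closed(X, τ) = {∅, {golf}, {hotel}, {golf, hotel}, {golf, hotel, india}}.
int(A) = ⋃ {U ∈ τ : U ⊆ A}. Opens contained in A: ∅, {india}.
Taking the union of these: int(A) = {india}.
cl(A) = ⋂ {C closed : A ⊆ C}. Closed sets containing A: {golf, hotel, india}.
Intersecting these: cl(A) = {golf, hotel, india}.
∂A = cl(A) ∖ int(A) = {golf, hotel, india} ∖ {india} = {golf, hotel}.


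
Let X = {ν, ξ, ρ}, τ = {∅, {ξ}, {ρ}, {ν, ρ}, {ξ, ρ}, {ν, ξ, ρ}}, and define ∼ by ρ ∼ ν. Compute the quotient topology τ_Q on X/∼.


X/∼ = {[ν=ρ], [ξ]}; |τ_Q| = 4.

Equivalence classes: [ν=ρ], [ξ].
Quotient map π: X → X/∼ sends ν ↦ [ν=ρ], ξ ↦ [ξ], ρ ↦ [ν=ρ].
For each subset V ⊆ X/∼, compute π^{-1}(V) ⊆ X and check whether π^{-1}(V) ∈ τ. V is open in τ_Q iff π^{-1}(V) ∈ τ.
  V = {}: π^{-1}(V) = ∅ ∈ τ ✓.
  V = {[ν=ρ]}: π^{-1}(V) = {ν, ρ} ∈ τ ✓.
  V = {[ξ]}: π^{-1}(V) = {ξ} ∈ τ ✓.
  V = {[ν=ρ], [ξ]}: π^{-1}(V) = {ν, ξ, ρ} ∈ τ ✓.
Open sets in the quotient: τ_Q = {{}, {[ν=ρ]}, {[ξ]}, {[ν=ρ], [ξ]}} (4 elements).


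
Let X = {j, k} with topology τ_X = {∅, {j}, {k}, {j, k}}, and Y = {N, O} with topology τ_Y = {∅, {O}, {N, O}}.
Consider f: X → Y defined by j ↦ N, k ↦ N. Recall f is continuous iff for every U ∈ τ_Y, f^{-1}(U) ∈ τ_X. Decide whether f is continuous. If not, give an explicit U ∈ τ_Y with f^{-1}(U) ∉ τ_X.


f IS continuous.

Compute f^{-1}(U) for each U ∈ τ_Y:
  U = ∅: f^{-1}(U) = ∅ ∈ τ_X ✓.
  U = {O}: f^{-1}(U) = ∅ ∈ τ_X ✓.
  U = {N, O}: f^{-1}(U) = {j, k} ∈ τ_X ✓.
Every preimage lies in τ_X, so f IS continuous.


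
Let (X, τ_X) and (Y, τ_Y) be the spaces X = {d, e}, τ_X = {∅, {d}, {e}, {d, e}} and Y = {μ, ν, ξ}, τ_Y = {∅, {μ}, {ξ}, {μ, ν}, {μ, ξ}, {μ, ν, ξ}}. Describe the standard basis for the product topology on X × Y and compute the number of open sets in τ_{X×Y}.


Basis B = {∅ × ∅, {d} × {μ}, {d} × {ξ}, {e} × {μ}, {e} × {ξ}, {d} × {μ, ν}, {d} × {μ, ξ}, {d, e} × {μ}, {d, e} × {ξ}, {e} × {μ, ν}, {e} × {μ, ξ}, {d} × {μ, ν, ξ}, {e} × {μ, ν, ξ}, {d, e} × {μ, ν}, {d, e} × {μ, ξ}, {d, e} × {μ, ν, ξ}}; |τ_{X×Y}| = 36.

Enumerate products U × V with U ∈ τ_X, V ∈ τ_Y (deduplicated):
  ∅ × ∅ = {} (∅)
  {d} × {μ} = {(d,μ)}
  {d} × {ξ} = {(d,ξ)}
  {e} × {μ} = {(e,μ)}
  {e} × {ξ} = {(e,ξ)}
  {d} × {μ, ν} = {(d,μ), (d,ν)}
  {d} × {μ, ξ} = {(d,μ), (d,ξ)}
  {d, e} × {μ} = {(d,μ), (e,μ)}
  {d, e} × {ξ} = {(d,ξ), (e,ξ)}
  {e} × {μ, ν} = {(e,μ), (e,ν)}
  {e} × {μ, ξ} = {(e,μ), (e,ξ)}
  {d} × {μ, ν, ξ} = {(d,μ), (d,ν), (d,ξ)}
  {e} × {μ, ν, ξ} = {(e,μ), (e,ν), (e,ξ)}
  {d, e} × {μ, ν} = {(d,μ), (d,ν), (e,μ), (e,ν)}
  {d, e} × {μ, ξ} = {(d,μ), (d,ξ), (e,μ), (e,ξ)}
  {d, e} × {μ, ν, ξ} = {(d,μ), (d,ν), (d,ξ), (e,μ), (e,ν), (e,ξ)}
These 16 distinct sets form the basis B.
Close under arbitrary unions to get τ_{X×Y}; counting gives |τ_{X×Y}| = 36.


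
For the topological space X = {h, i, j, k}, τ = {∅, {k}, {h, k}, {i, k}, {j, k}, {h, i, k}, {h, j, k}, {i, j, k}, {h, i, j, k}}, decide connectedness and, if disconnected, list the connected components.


(X, τ) is connected.

Find clopen sets (U ∈ τ with X ∖ U ∈ τ):
  U = ∅, X ∖ U = {h, i, j, k} — both open, so U is clopen.
  U = {h, i, j, k}, X ∖ U = ∅ — both open, so U is clopen.
Only trivial clopens (∅ and X) exist, so (X, τ) is connected.
Compute connected components by grouping points that agree on all clopens:
  component: {h, i, j, k}


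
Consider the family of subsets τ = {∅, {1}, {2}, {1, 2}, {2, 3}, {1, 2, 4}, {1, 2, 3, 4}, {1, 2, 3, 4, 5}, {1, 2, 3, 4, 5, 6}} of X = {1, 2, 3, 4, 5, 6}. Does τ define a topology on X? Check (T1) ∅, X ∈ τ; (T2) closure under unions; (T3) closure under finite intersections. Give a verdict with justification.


τ is NOT a topology on X.

Axiom (T1): ∅ ∈ τ? Yes; X ∈ τ? Yes.
Axiom (T2/T3): check pairwise unions and intersections of members of τ.
Counterexample for (T2): {1} ∪ {2, 3} = {1, 2, 3} ∉ τ. Therefore τ is NOT a topology.


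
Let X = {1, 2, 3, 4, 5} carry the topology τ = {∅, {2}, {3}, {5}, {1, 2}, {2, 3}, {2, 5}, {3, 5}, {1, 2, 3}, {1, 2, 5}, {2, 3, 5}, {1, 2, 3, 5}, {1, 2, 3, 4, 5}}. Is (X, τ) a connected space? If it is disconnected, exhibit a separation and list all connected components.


(X, τ) is connected.

Find clopen sets (U ∈ τ with X ∖ U ∈ τ):
  U = ∅, X ∖ U = {1, 2, 3, 4, 5} — both open, so U is clopen.
  U = {1, 2, 3, 4, 5}, X ∖ U = ∅ — both open, so U is clopen.
Only trivial clopens (∅ and X) exist, so (X, τ) is connected.
Compute connected components by grouping points that agree on all clopens:
  component: {1, 2, 3, 4, 5}


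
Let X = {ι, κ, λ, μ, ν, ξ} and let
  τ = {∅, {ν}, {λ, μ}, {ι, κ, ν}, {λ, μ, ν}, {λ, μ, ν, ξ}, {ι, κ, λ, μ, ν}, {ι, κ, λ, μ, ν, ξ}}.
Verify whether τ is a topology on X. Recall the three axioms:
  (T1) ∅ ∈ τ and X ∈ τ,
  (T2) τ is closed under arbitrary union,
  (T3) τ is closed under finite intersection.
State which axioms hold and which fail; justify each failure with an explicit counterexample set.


τ IS a topology on X.

Axiom (T1): ∅ ∈ τ? Yes; X ∈ τ? Yes.
Axiom (T2/T3): check pairwise unions and intersections of members of τ.
All pairwise intersections and unions checked — each lies in τ. Therefore τ satisfies (T1), (T2), (T3): it IS a topology on X.


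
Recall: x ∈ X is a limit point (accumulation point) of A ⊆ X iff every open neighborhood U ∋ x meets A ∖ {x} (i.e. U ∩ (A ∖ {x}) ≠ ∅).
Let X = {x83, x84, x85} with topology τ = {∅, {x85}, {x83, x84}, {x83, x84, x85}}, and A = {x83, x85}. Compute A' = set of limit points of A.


A' = {x84}

For each x ∈ X, list the open sets U ∈ τ with x ∈ U, then check whether U ∩ (A ∖ {x}) ≠ ∅ for every such U.
  x = x83: open {x83, x84} ∋ x has {x83, x84} ∩ (A ∖ {x83}) = ∅, so x is NOT a limit point.
  x = x84: opens ∋ x are {x83, x84}, {x83, x84, x85}; each meets A ∖ {x84}, so x IS a limit point.
  x = x85: open {x85} ∋ x has {x85} ∩ (A ∖ {x85}) = ∅, so x is NOT a limit point.
Collecting: A' = {x84}.


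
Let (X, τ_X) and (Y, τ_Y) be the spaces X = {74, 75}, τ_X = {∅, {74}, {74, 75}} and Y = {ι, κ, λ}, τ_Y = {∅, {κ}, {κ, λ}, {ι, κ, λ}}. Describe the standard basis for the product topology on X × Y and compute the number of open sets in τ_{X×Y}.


Basis B = {∅ × ∅, {74} × {κ}, {74} × {κ, λ}, {74, 75} × {κ}, {74} × {ι, κ, λ}, {74, 75} × {κ, λ}, {74, 75} × {ι, κ, λ}}; |τ_{X×Y}| = 10.

Enumerate products U × V with U ∈ τ_X, V ∈ τ_Y (deduplicated):
  ∅ × ∅ = {} (∅)
  {74} × {κ} = {(74,κ)}
  {74} × {κ, λ} = {(74,κ), (74,λ)}
  {74, 75} × {κ} = {(74,κ), (75,κ)}
  {74} × {ι, κ, λ} = {(74,ι), (74,κ), (74,λ)}
  {74, 75} × {κ, λ} = {(74,κ), (74,λ), (75,κ), (75,λ)}
  {74, 75} × {ι, κ, λ} = {(74,ι), (74,κ), (74,λ), (75,ι), (75,κ), (75,λ)}
These 7 distinct sets form the basis B.
Close under arbitrary unions to get τ_{X×Y}; counting gives |τ_{X×Y}| = 10.


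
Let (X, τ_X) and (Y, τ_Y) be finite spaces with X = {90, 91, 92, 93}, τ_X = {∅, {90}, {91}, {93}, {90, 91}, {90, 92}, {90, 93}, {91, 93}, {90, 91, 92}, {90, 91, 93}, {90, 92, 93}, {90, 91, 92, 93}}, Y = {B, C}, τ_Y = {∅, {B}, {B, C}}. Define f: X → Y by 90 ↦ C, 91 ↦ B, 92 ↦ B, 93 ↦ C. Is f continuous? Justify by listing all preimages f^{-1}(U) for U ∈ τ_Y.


f is NOT continuous.

Compute f^{-1}(U) for each U ∈ τ_Y:
  U = ∅: f^{-1}(U) = ∅ ∈ τ_X ✓.
  U = {B}: f^{-1}(U) = {91, 92} ∉ τ_X ✗.
  U = {B, C}: f^{-1}(U) = {90, 91, 92, 93} ∈ τ_X ✓.
Found U = {B} with f^{-1}(U) = {91, 92} not in τ_X. Therefore f is NOT continuous.


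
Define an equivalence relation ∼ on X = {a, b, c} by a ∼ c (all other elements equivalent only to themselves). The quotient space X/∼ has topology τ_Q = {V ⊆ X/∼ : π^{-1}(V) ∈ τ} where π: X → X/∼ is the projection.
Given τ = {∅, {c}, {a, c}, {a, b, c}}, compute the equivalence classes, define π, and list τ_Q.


X/∼ = {[a=c], [b]}; |τ_Q| = 3.

Equivalence classes: [a=c], [b].
Quotient map π: X → X/∼ sends a ↦ [a=c], b ↦ [b], c ↦ [a=c].
For each subset V ⊆ X/∼, compute π^{-1}(V) ⊆ X and check whether π^{-1}(V) ∈ τ. V is open in τ_Q iff π^{-1}(V) ∈ τ.
  V = {}: π^{-1}(V) = ∅ ∈ τ ✓.
  V = {[a=c]}: π^{-1}(V) = {a, c} ∈ τ ✓.
  V = {[b]}: π^{-1}(V) = {b} ∉ τ ✗.
  V = {[a=c], [b]}: π^{-1}(V) = {a, b, c} ∈ τ ✓.
Open sets in the quotient: τ_Q = {{}, {[a=c]}, {[a=c], [b]}} (3 elements).


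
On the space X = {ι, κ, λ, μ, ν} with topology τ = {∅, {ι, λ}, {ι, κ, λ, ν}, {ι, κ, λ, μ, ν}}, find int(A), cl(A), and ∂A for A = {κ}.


int(A) = ∅, cl(A) = {κ, μ, ν}, ∂A = {κ, μ, ν}.

Closed sets in (X, τ) are complements of opens:
  closed(X, τ) = {∅, {μ}, {κ, μ, ν}, {ι, κ, λ, μ, ν}}.
int(A) = ⋃ {U ∈ τ : U ⊆ A}. Opens contained in A: ∅.
Taking the union of these: int(A) = ∅.
cl(A) = ⋂ {C closed : A ⊆ C}. Closed sets containing A: {κ, μ, ν}, {ι, κ, λ, μ, ν}.
Intersecting these: cl(A) = {κ, μ, ν}.
∂A = cl(A) ∖ int(A) = {κ, μ, ν} ∖ ∅ = {κ, μ, ν}.


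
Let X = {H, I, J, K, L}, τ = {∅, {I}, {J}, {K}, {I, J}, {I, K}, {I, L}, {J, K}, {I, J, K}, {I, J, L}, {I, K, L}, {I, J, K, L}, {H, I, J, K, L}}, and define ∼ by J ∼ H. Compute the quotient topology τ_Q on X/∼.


X/∼ = {[H=J], [I], [K], [L]}; |τ_Q| = 7.

Equivalence classes: [H=J], [I], [K], [L].
Quotient map π: X → X/∼ sends H ↦ [H=J], I ↦ [I], J ↦ [H=J], K ↦ [K], L ↦ [L].
For each subset V ⊆ X/∼, compute π^{-1}(V) ⊆ X and check whether π^{-1}(V) ∈ τ. V is open in τ_Q iff π^{-1}(V) ∈ τ.
  V = {}: π^{-1}(V) = ∅ ∈ τ ✓.
  V = {[H=J]}: π^{-1}(V) = {H, J} ∉ τ ✗.
  V = {[I]}: π^{-1}(V) = {I} ∈ τ ✓.
  V = {[H=J], [I]}: π^{-1}(V) = {H, I, J} ∉ τ ✗.
  V = {[K]}: π^{-1}(V) = {K} ∈ τ ✓.
  V = {[H=J], [K]}: π^{-1}(V) = {H, J, K} ∉ τ ✗.
  V = {[I], [K]}: π^{-1}(V) = {I, K} ∈ τ ✓.
  V = {[H=J], [I], [K]}: π^{-1}(V) = {H, I, J, K} ∉ τ ✗.
  V = {[L]}: π^{-1}(V) = {L} ∉ τ ✗.
  V = {[H=J], [L]}: π^{-1}(V) = {H, J, L} ∉ τ ✗.
  V = {[I], [L]}: π^{-1}(V) = {I, L} ∈ τ ✓.
  V = {[H=J], [I], [L]}: π^{-1}(V) = {H, I, J, L} ∉ τ ✗.
  V = {[K], [L]}: π^{-1}(V) = {K, L} ∉ τ ✗.
  V = {[H=J], [K], [L]}: π^{-1}(V) = {H, J, K, L} ∉ τ ✗.
  V = {[I], [K], [L]}: π^{-1}(V) = {I, K, L} ∈ τ ✓.
  V = {[H=J], [I], [K], [L]}: π^{-1}(V) = {H, I, J, K, L} ∈ τ ✓.
Open sets in the quotient: τ_Q = {{}, {[I]}, {[K]}, {[I], [K]}, {[I], [L]}, {[I], [K], [L]}, {[H=J], [I], [K], [L]}} (7 elements).
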